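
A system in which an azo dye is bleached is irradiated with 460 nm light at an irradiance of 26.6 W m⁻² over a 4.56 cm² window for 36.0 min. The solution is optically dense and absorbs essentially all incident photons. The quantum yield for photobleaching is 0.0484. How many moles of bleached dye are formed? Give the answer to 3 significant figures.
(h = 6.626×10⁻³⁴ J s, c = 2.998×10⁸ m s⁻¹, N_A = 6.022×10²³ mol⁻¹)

4.88×10⁻⁶ mol

Photon energy at 460 nm: hc/λ = (6.626×10⁻³⁴)(2.998×10⁸)/(460×10⁻⁹) = 4.318×10⁻¹⁹ J.
Energy delivered: (26.6 W m⁻²)(4.56×10⁻⁴ m²)(2160 s) = 26.20 J.
Photons incident: 26.20 / 4.318×10⁻¹⁹ = 6.068×10¹⁹, i.e. 6.068×10¹⁹/6.022×10²³ = 1.008×10⁻⁴ mol.
Product: Φ × n_abs = 0.0484 × 1.008×10⁻⁴ = 4.879×10⁻⁶ mol.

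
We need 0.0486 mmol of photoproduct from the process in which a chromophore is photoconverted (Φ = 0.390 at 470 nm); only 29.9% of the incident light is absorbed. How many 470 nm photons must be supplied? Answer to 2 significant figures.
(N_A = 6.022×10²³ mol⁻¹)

2.5×10²⁰ photons

Product: 0.0486 mmol = 4.86×10⁻⁵ mol.
Photons that must be absorbed: 4.86×10⁻⁵ / 0.390 = 1.246×10⁻⁴ mol.
Incident photons needed: 1.246×10⁻⁴ / 0.299 = 4.167×10⁻⁴ mol.
Photon count: 4.167×10⁻⁴ × 6.022×10²³ = 2.5×10²⁰.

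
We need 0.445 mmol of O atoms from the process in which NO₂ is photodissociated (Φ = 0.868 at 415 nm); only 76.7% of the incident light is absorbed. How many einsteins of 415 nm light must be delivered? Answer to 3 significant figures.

Product: 0.445 mmol = 4.45e-4 mol.
Photons that must be absorbed: 4.45e-4 / 0.868 = 5.127e-4 mol.
Incident photons needed: 5.127e-4 / 0.767 = 6.684e-4 mol.

6.68e-4 einstein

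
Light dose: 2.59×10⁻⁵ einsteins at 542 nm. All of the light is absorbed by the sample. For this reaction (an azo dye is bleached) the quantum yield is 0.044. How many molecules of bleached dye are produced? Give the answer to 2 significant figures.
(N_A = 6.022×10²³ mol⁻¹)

6.9×10¹⁷ molecules

Product: Φ × n_abs = 0.044 × 2.59×10⁻⁵ = 1.140×10⁻⁶ mol.
As a count: 1.140×10⁻⁶ × 6.022×10²³ = 6.9×10¹⁷.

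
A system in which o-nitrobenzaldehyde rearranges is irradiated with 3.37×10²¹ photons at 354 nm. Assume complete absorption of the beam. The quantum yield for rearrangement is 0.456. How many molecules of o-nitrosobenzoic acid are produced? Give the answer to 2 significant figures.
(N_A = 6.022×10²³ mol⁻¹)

Moles of photons: 3.37×10²¹ / 6.022×10²³ = 0.005596 mol.
Product: Φ × n_abs = 0.456 × 0.005596 = 0.002552 mol.
As a count: 0.002552 × 6.022×10²³ = 1.5×10²¹.

1.5×10²¹ molecules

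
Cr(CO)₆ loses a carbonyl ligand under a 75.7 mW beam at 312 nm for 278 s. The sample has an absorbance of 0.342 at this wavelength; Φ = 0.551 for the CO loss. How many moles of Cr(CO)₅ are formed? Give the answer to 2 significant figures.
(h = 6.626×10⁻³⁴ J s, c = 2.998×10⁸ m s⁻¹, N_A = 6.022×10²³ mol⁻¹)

1.6×10⁻⁵ mol

Photon energy at 312 nm: hc/λ = (6.626×10⁻³⁴)(2.998×10⁸)/(312×10⁻⁹) = 6.367×10⁻¹⁹ J.
Energy delivered: (75.7 mW)(278 s) = 21.04 J.
Photons incident: 21.04 / 6.367×10⁻¹⁹ = 3.305×10¹⁹, i.e. 3.305×10¹⁹/6.022×10²³ = 5.488×10⁻⁵ mol.
Fraction absorbed: 1 − 10^(−0.342) = 0.5450.
Photons absorbed: 0.5450 × 5.488×10⁻⁵ = 2.991×10⁻⁵ mol.
Product: Φ × n_abs = 0.551 × 2.991×10⁻⁵ = 1.648×10⁻⁵ mol.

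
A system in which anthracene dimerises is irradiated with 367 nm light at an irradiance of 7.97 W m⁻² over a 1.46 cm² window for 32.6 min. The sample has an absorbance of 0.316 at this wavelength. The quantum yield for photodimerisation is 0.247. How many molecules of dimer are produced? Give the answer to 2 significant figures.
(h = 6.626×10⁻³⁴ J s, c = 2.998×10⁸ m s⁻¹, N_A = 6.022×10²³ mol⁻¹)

5.4×10¹⁷ molecules

Photon energy at 367 nm: hc/λ = (6.626×10⁻³⁴)(2.998×10⁸)/(367×10⁻⁹) = 5.413×10⁻¹⁹ J.
Energy delivered: (7.97 W m⁻²)(1.46×10⁻⁴ m²)(1956 s) = 2.276 J.
Photons incident: 2.276 / 5.413×10⁻¹⁹ = 4.205×10¹⁸, i.e. 4.205×10¹⁸/6.022×10²³ = 6.983×10⁻⁶ mol.
Fraction absorbed: 1 − 10^(−0.316) = 0.5169.
Photons absorbed: 0.5169 × 6.983×10⁻⁶ = 3.610×10⁻⁶ mol.
Product: Φ × n_abs = 0.247 × 3.610×10⁻⁶ = 8.917×10⁻⁷ mol.
As a count: 8.917×10⁻⁷ × 6.022×10²³ = 5.4×10¹⁷.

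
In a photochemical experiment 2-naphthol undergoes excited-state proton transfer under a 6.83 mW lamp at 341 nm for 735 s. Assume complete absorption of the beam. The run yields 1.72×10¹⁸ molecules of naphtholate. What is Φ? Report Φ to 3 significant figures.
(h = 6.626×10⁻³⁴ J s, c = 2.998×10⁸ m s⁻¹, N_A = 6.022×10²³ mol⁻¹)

Φ = 0.200

Product: 1.72×10¹⁸ / 6.022×10²³ = 2.856×10⁻⁶ mol.
Photon energy at 341 nm: hc/λ = (6.626×10⁻³⁴)(2.998×10⁸)/(341×10⁻⁹) = 5.825×10⁻¹⁹ J.
Energy delivered: (6.83 mW)(735 s) = 5.020 J.
Photons incident: 5.020 / 5.825×10⁻¹⁹ = 8.618×10¹⁸, i.e. 8.618×10¹⁸/6.022×10²³ = 1.431×10⁻⁵ mol.
Φ = 2.856×10⁻⁶ mol / 1.431×10⁻⁵ mol photons = 0.200.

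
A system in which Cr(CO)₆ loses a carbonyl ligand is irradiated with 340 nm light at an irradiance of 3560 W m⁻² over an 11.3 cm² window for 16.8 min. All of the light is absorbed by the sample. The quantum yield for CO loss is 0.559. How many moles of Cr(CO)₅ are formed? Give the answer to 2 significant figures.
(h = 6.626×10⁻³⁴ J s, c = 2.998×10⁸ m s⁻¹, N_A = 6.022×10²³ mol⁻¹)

0.0064 mol

Photon energy at 340 nm: hc/λ = (6.626×10⁻³⁴)(2.998×10⁸)/(340×10⁻⁹) = 5.843×10⁻¹⁹ J.
Energy delivered: (3560 W m⁻²)(11.3×10⁻⁴ m²)(1008 s) = 4055 J.
Photons incident: 4055 / 5.843×10⁻¹⁹ = 6.940×10²¹, i.e. 6.940×10²¹/6.022×10²³ = 0.01152 mol.
Product: Φ × n_abs = 0.559 × 0.01152 = 0.006440 mol.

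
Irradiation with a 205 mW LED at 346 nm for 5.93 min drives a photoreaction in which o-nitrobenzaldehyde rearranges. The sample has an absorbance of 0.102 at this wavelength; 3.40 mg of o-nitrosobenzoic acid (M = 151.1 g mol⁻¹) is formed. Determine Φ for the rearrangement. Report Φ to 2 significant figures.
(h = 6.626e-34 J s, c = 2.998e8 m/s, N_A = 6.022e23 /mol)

Product: 3.40 mg / 151.1 g mol⁻¹ = 2.250e-5 mol.
Photon energy at 346 nm: hc/λ = (6.626e-34)(2.998e8)/(346e-9) = 5.741e-19 J.
Energy delivered: (205 mW)(355.8 s) = 72.94 J.
Photons incident: 72.94 / 5.741e-19 = 1.271e20, i.e. 1.271e20/6.022e23 = 2.111e-4 mol.
Fraction absorbed: 1 − 10^(−0.102) = 0.2093.
Photons absorbed: 0.2093 × 2.111e-4 = 4.418e-5 mol.
Φ = 2.250e-5 mol / 4.418e-5 mol photons = 0.51.

Φ = 0.51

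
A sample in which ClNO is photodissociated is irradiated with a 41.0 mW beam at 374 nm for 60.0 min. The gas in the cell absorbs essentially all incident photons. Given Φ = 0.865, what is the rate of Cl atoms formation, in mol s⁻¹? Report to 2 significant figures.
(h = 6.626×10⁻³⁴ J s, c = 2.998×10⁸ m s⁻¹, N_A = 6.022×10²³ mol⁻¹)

1.1×10⁻⁷ mol s⁻¹

Photon energy at 374 nm: hc/λ = (6.626×10⁻³⁴)(2.998×10⁸)/(374×10⁻⁹) = 5.311×10⁻¹⁹ J.
Energy delivered: (41.0 mW)(3600 s) = 147.6 J.
Photons incident: 147.6 / 5.311×10⁻¹⁹ = 2.779×10²⁰, i.e. 2.779×10²⁰/6.022×10²³ = 4.615×10⁻⁴ mol.
Product formed: 0.865 × 4.615×10⁻⁴ = 3.992×10⁻⁴ mol.
Rate: 3.992×10⁻⁴ / 3600 s = 1.1×10⁻⁷ mol s⁻¹.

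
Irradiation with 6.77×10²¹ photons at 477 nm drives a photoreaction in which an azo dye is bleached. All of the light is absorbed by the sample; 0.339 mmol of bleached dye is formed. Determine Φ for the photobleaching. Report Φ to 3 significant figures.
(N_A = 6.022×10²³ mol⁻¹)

Φ = 0.0302

Product: 0.339 mmol = 3.39×10⁻⁴ mol.
Moles of photons: 6.77×10²¹ / 6.022×10²³ = 0.01124 mol.
Φ = 3.39×10⁻⁴ mol / 0.01124 mol photons = 0.0302.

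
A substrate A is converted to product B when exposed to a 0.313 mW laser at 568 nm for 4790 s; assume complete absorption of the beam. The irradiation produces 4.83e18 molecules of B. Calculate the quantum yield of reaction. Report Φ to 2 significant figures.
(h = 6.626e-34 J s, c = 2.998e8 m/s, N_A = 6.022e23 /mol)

Product: 4.83e18 / 6.022e23 = 8.021e-6 mol.
Photon energy at 568 nm: hc/λ = (6.626e-34)(2.998e8)/(568e-9) = 3.497e-19 J.
Energy delivered: (0.313 mW)(4790 s) = 1.499 J.
Photons incident: 1.499 / 3.497e-19 = 4.287e18, i.e. 4.287e18/6.022e23 = 7.119e-6 mol.
Φ = 8.021e-6 mol / 7.119e-6 mol photons = 1.1.

Φ = 1.1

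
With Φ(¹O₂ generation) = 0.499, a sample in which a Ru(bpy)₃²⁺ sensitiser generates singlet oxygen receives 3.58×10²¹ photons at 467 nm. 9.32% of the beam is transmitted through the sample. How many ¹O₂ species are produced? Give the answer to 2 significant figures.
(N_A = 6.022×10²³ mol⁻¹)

1.6×10²¹ species

Moles of photons: 3.58×10²¹ / 6.022×10²³ = 0.005945 mol.
Fraction absorbed: 1 − 9.32/100 = 0.9068.
Photons absorbed: 0.9068 × 0.005945 = 0.005391 mol.
Product: Φ × n_abs = 0.499 × 0.005391 = 0.002690 mol.
As a count: 0.002690 × 6.022×10²³ = 1.6×10²¹.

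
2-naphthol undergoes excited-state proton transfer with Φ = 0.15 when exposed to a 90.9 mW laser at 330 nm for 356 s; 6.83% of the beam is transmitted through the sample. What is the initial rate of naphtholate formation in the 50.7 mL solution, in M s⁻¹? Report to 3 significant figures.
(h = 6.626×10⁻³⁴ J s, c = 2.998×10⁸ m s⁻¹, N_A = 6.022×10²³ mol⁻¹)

Photon energy at 330 nm: hc/λ = (6.626×10⁻³⁴)(2.998×10⁸)/(330×10⁻⁹) = 6.020×10⁻¹⁹ J.
Energy delivered: (90.9 mW)(356 s) = 32.36 J.
Photons incident: 32.36 / 6.020×10⁻¹⁹ = 5.375×10¹⁹, i.e. 5.375×10¹⁹/6.022×10²³ = 8.926×10⁻⁵ mol.
Fraction absorbed: 1 − 6.83/100 = 0.9317.
Photons absorbed: 0.9317 × 8.926×10⁻⁵ = 8.316×10⁻⁵ mol.
Product formed: 0.15 × 8.316×10⁻⁵ = 1.247×10⁻⁵ mol.
Rate: 1.247×10⁻⁵ mol / (356 s × 0.0507 L) = 6.91×10⁻⁷ M s⁻¹.

6.91×10⁻⁷ M s⁻¹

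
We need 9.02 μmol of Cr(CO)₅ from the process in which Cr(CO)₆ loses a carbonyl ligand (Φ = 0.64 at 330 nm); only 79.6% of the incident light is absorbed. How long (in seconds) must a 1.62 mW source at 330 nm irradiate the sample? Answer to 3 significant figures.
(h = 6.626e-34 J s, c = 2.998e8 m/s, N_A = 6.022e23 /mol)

t ≈ 3960 s

Product: 9.02 μmol = 9.02e-6 mol.
Photons that must be absorbed: 9.02e-6 / 0.64 = 1.409e-5 mol.
Incident photons needed: 1.409e-5 / 0.796 = 1.770e-5 mol.
Photon energy: hc/λ = 6.020e-19 J; per mole, 3.625e5 J mol⁻¹.
Energy required: 1.770e-5 × 3.625e5 = 6.416 J.
Time: 6.416 J / 0.00162 W = 3960 s.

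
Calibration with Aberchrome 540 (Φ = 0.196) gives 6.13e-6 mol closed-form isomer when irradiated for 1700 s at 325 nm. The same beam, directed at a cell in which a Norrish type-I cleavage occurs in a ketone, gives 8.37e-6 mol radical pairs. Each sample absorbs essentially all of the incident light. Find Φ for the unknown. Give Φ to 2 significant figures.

Φ = 0.27

Photons absorbed by the actinometer: 6.13e-6 / 0.196 = 3.128e-5 mol.
Φ(unknown) = 8.37e-6 / 3.128e-5 = 0.27.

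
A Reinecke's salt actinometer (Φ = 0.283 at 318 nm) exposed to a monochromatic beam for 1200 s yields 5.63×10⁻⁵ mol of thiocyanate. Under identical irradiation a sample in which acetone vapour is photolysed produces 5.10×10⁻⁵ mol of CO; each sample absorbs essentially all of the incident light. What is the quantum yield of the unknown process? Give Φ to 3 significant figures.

Photons absorbed by the actinometer: 5.63×10⁻⁵ / 0.283 = 1.989×10⁻⁴ mol.
Φ(unknown) = 5.10×10⁻⁵ / 1.989×10⁻⁴ = 0.256.

Φ = 0.256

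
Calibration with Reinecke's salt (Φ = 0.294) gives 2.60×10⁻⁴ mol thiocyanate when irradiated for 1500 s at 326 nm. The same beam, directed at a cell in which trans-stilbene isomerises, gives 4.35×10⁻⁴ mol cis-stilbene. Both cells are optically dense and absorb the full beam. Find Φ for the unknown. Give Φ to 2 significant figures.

Photons absorbed by the actinometer: 2.60×10⁻⁴ / 0.294 = 8.844×10⁻⁴ mol.
Φ(unknown) = 4.35×10⁻⁴ / 8.844×10⁻⁴ = 0.49.

Φ = 0.49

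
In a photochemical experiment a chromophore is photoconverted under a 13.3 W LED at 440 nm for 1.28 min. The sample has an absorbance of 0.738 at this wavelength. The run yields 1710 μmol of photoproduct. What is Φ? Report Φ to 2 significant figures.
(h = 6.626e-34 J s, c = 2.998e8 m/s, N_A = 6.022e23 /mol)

Product: 1710 μmol = 0.00171 mol.
Photon energy at 440 nm: hc/λ = (6.626e-34)(2.998e8)/(440e-9) = 4.515e-19 J.
Energy delivered: (13.3 W)(76.8 s) = 1021 J.
Photons incident: 1021 / 4.515e-19 = 2.261e21, i.e. 2.261e21/6.022e23 = 0.003755 mol.
Fraction absorbed: 1 − 10^(−0.738) = 0.8172.
Photons absorbed: 0.8172 × 0.003755 = 0.003069 mol.
Φ = 0.00171 mol / 0.003069 mol photons = 0.56.

Φ = 0.56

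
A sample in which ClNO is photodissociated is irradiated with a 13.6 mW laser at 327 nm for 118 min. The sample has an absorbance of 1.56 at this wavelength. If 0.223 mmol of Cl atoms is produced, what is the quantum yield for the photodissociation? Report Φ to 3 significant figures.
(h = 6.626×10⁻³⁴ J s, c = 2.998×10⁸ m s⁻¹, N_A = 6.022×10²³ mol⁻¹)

Φ = 0.871

Product: 0.223 mmol = 2.23×10⁻⁴ mol.
Photon energy at 327 nm: hc/λ = (6.626×10⁻³⁴)(2.998×10⁸)/(327×10⁻⁹) = 6.075×10⁻¹⁹ J.
Energy delivered: (13.6 mW)(7080 s) = 96.29 J.
Photons incident: 96.29 / 6.075×10⁻¹⁹ = 1.585×10²⁰, i.e. 1.585×10²⁰/6.022×10²³ = 2.632×10⁻⁴ mol.
Fraction absorbed: 1 − 10^(−1.56) = 0.9725.
Photons absorbed: 0.9725 × 2.632×10⁻⁴ = 2.560×10⁻⁴ mol.
Φ = 2.23×10⁻⁴ mol / 2.560×10⁻⁴ mol photons = 0.871.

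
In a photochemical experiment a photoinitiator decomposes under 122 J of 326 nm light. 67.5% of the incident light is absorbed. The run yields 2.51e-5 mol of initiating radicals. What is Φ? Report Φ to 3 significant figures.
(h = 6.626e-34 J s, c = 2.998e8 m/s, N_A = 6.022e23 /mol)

Photon energy at 326 nm: hc/λ = (6.626e-34)(2.998e8)/(326e-9) = 6.093e-19 J.
Photons incident: 122 / 6.093e-19 = 2.002e20, i.e. 2.002e20/6.022e23 = 3.324e-4 mol.
Photons absorbed: 0.675 × 3.324e-4 = 2.244e-4 mol.
Φ = 2.51e-5 mol / 2.244e-4 mol photons = 0.112.

Φ = 0.112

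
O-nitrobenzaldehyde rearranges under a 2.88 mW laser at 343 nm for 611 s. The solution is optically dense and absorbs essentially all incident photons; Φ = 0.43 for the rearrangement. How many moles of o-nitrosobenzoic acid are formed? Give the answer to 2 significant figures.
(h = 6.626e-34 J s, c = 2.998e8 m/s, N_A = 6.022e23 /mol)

Photon energy at 343 nm: hc/λ = (6.626e-34)(2.998e8)/(343e-9) = 5.791e-19 J.
Energy delivered: (2.88 mW)(611 s) = 1.760 J.
Photons incident: 1.760 / 5.791e-19 = 3.039e18, i.e. 3.039e18/6.022e23 = 5.046e-6 mol.
Product: Φ × n_abs = 0.43 × 5.046e-6 = 2.170e-6 mol.

2.2e-6 mol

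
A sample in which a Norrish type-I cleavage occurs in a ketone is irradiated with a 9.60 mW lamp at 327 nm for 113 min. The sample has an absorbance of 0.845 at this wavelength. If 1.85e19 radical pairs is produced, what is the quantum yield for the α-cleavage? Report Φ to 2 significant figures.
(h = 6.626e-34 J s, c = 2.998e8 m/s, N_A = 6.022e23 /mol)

Product: 1.85e19 / 6.022e23 = 3.072e-5 mol.
Photon energy at 327 nm: hc/λ = (6.626e-34)(2.998e8)/(327e-9) = 6.075e-19 J.
Energy delivered: (9.60 mW)(6780 s) = 65.09 J.
Photons incident: 65.09 / 6.075e-19 = 1.071e20, i.e. 1.071e20/6.022e23 = 1.778e-4 mol.
Fraction absorbed: 1 − 10^(−0.845) = 0.8571.
Photons absorbed: 0.8571 × 1.778e-4 = 1.524e-4 mol.
Φ = 3.072e-5 mol / 1.524e-4 mol photons = 0.20.

Φ = 0.20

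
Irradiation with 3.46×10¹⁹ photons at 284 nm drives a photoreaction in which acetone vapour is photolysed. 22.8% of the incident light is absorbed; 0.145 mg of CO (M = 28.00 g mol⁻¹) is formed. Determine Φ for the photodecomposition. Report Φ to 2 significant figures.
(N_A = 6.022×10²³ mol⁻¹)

Product: 0.145 mg / 28.00 g mol⁻¹ = 5.179×10⁻⁶ mol.
Moles of photons: 3.46×10¹⁹ / 6.022×10²³ = 5.746×10⁻⁵ mol.
Photons absorbed: 0.228 × 5.746×10⁻⁵ = 1.310×10⁻⁵ mol.
Φ = 5.179×10⁻⁶ mol / 1.310×10⁻⁵ mol photons = 0.40.

Φ = 0.40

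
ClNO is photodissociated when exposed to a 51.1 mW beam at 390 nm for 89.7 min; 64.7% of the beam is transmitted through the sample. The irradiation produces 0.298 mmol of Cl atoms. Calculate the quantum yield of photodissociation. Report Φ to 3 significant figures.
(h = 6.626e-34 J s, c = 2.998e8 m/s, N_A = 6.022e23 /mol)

Φ = 0.942

Product: 0.298 mmol = 2.98e-4 mol.
Photon energy at 390 nm: hc/λ = (6.626e-34)(2.998e8)/(390e-9) = 5.094e-19 J.
Energy delivered: (51.1 mW)(5382 s) = 275.0 J.
Photons incident: 275.0 / 5.094e-19 = 5.399e20, i.e. 5.399e20/6.022e23 = 8.965e-4 mol.
Fraction absorbed: 1 − 64.7/100 = 0.3530.
Photons absorbed: 0.3530 × 8.965e-4 = 3.165e-4 mol.
Φ = 2.98e-4 mol / 3.165e-4 mol photons = 0.942.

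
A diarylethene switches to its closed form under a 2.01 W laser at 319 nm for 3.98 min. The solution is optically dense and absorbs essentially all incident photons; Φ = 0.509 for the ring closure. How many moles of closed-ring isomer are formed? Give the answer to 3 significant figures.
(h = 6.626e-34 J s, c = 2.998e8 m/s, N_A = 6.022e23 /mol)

6.52e-4 mol

Photon energy at 319 nm: hc/λ = (6.626e-34)(2.998e8)/(319e-9) = 6.227e-19 J.
Energy delivered: (2.01 W)(238.8 s) = 480.0 J.
Photons incident: 480.0 / 6.227e-19 = 7.708e20, i.e. 7.708e20/6.022e23 = 0.001280 mol.
Product: Φ × n_abs = 0.509 × 0.001280 = 6.515e-4 mol.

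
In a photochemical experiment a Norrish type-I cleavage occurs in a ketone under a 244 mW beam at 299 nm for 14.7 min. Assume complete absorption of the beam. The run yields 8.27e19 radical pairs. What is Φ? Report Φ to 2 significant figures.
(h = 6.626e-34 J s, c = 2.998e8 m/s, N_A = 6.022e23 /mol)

Product: 8.27e19 / 6.022e23 = 1.373e-4 mol.
Photon energy at 299 nm: hc/λ = (6.626e-34)(2.998e8)/(299e-9) = 6.644e-19 J.
Energy delivered: (244 mW)(882 s) = 215.2 J.
Photons incident: 215.2 / 6.644e-19 = 3.239e20, i.e. 3.239e20/6.022e23 = 5.379e-4 mol.
Φ = 1.373e-4 mol / 5.379e-4 mol photons = 0.26.

Φ = 0.26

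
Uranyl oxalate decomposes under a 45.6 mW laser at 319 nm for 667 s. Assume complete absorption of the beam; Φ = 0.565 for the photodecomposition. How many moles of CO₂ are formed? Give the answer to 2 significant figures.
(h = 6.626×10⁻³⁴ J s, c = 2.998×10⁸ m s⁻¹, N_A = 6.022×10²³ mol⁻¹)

4.6×10⁻⁵ mol

Photon energy at 319 nm: hc/λ = (6.626×10⁻³⁴)(2.998×10⁸)/(319×10⁻⁹) = 6.227×10⁻¹⁹ J.
Energy delivered: (45.6 mW)(667 s) = 30.42 J.
Photons incident: 30.42 / 6.227×10⁻¹⁹ = 4.885×10¹⁹, i.e. 4.885×10¹⁹/6.022×10²³ = 8.112×10⁻⁵ mol.
Product: Φ × n_abs = 0.565 × 8.112×10⁻⁵ = 4.583×10⁻⁵ mol.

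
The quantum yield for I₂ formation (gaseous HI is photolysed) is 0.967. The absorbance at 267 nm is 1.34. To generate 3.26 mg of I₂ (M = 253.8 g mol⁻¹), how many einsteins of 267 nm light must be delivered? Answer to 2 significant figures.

1.4×10⁻⁵ einstein

Product: 3.26 mg / 253.8 g mol⁻¹ = 1.284×10⁻⁵ mol.
Photons that must be absorbed: 1.284×10⁻⁵ / 0.967 = 1.328×10⁻⁵ mol.
Fraction absorbed: 1 − 10^(−1.34) = 0.9543.
Incident photons needed: 1.328×10⁻⁵ / 0.9543 = 1.392×10⁻⁵ mol.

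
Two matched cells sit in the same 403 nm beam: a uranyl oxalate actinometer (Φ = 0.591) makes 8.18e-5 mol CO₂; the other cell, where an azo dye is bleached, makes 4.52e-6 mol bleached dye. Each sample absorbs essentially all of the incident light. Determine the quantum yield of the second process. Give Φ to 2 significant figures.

Photons absorbed by the actinometer: 8.18e-5 / 0.591 = 1.384e-4 mol.
Φ(unknown) = 4.52e-6 / 1.384e-4 = 0.033.

Φ = 0.033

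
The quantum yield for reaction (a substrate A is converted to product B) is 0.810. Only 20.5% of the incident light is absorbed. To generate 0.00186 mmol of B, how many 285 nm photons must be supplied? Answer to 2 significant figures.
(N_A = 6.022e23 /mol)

Product: 0.00186 mmol = 1.86e-6 mol.
Photons that must be absorbed: 1.86e-6 / 0.810 = 2.296e-6 mol.
Incident photons needed: 2.296e-6 / 0.205 = 1.120e-5 mol.
Photon count: 1.120e-5 × 6.022e23 = 6.7e18.

6.7e18 photons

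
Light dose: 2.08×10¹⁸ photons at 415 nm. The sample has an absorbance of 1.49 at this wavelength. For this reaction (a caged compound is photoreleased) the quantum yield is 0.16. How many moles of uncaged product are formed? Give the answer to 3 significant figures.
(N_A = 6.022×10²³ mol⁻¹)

Moles of photons: 2.08×10¹⁸ / 6.022×10²³ = 3.454×10⁻⁶ mol.
Fraction absorbed: 1 − 10^(−1.49) = 0.9676.
Photons absorbed: 0.9676 × 3.454×10⁻⁶ = 3.342×10⁻⁶ mol.
Product: Φ × n_abs = 0.16 × 3.342×10⁻⁶ = 5.347×10⁻⁷ mol.

5.35×10⁻⁷ mol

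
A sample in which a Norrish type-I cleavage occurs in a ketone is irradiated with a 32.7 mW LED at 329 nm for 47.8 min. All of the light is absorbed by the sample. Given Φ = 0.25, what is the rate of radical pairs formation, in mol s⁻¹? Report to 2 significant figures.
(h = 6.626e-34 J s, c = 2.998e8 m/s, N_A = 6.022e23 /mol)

Photon energy at 329 nm: hc/λ = (6.626e-34)(2.998e8)/(329e-9) = 6.038e-19 J.
Energy delivered: (32.7 mW)(2868 s) = 93.78 J.
Photons incident: 93.78 / 6.038e-19 = 1.553e20, i.e. 1.553e20/6.022e23 = 2.579e-4 mol.
Product formed: 0.25 × 2.579e-4 = 6.448e-5 mol.
Rate: 6.448e-5 / 2868 s = 2.2e-8 mol s⁻¹.

2.2e-8 mol s⁻¹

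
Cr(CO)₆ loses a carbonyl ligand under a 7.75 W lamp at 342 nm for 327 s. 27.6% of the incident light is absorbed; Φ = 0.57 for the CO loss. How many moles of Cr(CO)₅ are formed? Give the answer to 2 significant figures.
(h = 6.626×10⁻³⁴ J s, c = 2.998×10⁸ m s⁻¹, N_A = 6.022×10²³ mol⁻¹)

Photon energy at 342 nm: hc/λ = (6.626×10⁻³⁴)(2.998×10⁸)/(342×10⁻⁹) = 5.808×10⁻¹⁹ J.
Energy delivered: (7.75 W)(327 s) = 2534 J.
Photons incident: 2534 / 5.808×10⁻¹⁹ = 4.363×10²¹, i.e. 4.363×10²¹/6.022×10²³ = 0.007245 mol.
Photons absorbed: 0.276 × 0.007245 = 0.002000 mol.
Product: Φ × n_abs = 0.57 × 0.002000 = 0.001140 mol.

0.0011 mol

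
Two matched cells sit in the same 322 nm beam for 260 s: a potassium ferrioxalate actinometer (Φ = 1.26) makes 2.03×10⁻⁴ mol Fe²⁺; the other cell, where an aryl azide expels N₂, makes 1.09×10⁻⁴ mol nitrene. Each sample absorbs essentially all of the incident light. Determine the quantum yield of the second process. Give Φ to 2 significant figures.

Φ = 0.68

Photons absorbed by the actinometer: 2.03×10⁻⁴ / 1.26 = 1.611×10⁻⁴ mol.
Φ(unknown) = 1.09×10⁻⁴ / 1.611×10⁻⁴ = 0.68.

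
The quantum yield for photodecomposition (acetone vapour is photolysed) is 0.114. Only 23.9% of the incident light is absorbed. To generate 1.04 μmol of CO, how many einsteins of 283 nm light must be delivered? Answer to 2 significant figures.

Product: 1.04 μmol = 1.04×10⁻⁶ mol.
Photons that must be absorbed: 1.04×10⁻⁶ / 0.114 = 9.123×10⁻⁶ mol.
Incident photons needed: 9.123×10⁻⁶ / 0.239 = 3.817×10⁻⁵ mol.

3.8×10⁻⁵ einstein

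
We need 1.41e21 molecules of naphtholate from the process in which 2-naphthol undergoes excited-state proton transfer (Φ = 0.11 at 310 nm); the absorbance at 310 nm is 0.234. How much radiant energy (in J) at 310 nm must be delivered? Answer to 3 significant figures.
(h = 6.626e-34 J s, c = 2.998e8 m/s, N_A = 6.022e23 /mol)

1.97e4 J

Product: 1.41e21 / 6.022e23 = 0.002341 mol.
Photons that must be absorbed: 0.002341 / 0.11 = 0.02128 mol.
Fraction absorbed: 1 − 10^(−0.234) = 0.4166.
Incident photons needed: 0.02128 / 0.4166 = 0.05108 mol.
Photon energy: hc/λ = 6.408e-19 J; per mole, 3.859e5 J mol⁻¹.
Energy required: 0.05108 × 3.859e5 = 1.97e4 J.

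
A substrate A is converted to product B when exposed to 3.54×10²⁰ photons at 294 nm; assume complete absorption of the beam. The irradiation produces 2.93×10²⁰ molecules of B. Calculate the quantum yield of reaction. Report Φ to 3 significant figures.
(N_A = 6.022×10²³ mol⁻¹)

Φ = 0.828

Product: 2.93×10²⁰ / 6.022×10²³ = 4.865×10⁻⁴ mol.
Moles of photons: 3.54×10²⁰ / 6.022×10²³ = 5.878×10⁻⁴ mol.
Φ = 4.865×10⁻⁴ mol / 5.878×10⁻⁴ mol photons = 0.828.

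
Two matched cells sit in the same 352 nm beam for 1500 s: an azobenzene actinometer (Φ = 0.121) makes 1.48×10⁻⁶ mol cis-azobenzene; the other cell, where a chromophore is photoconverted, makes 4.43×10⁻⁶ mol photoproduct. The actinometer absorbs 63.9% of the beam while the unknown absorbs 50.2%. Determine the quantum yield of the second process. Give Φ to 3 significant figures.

Φ = 0.461

Photons absorbed by the actinometer: 1.48×10⁻⁶ / 0.121 = 1.223×10⁻⁵ mol.
Incident flux: 1.223×10⁻⁵ / 0.639 = 1.914×10⁻⁵ einstein.
Absorbed by unknown: 0.502 × 1.914×10⁻⁵ = 9.608×10⁻⁶ mol.
Φ(unknown) = 4.43×10⁻⁶ / 9.608×10⁻⁶ = 0.461.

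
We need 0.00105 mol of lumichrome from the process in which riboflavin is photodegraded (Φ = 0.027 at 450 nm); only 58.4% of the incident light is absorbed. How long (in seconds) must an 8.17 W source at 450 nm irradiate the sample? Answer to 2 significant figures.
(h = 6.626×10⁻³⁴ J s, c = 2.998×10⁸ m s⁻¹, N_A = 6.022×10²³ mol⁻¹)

t ≈ 2200 s

Photons that must be absorbed: 0.00105 / 0.027 = 0.03889 mol.
Incident photons needed: 0.03889 / 0.584 = 0.06659 mol.
Photon energy: hc/λ = 4.414×10⁻¹⁹ J; per mole, 2.658×10⁵ J mol⁻¹.
Energy required: 0.06659 × 2.658×10⁵ = 1.770×10⁴ J.
Time: 1.770×10⁴ J / 8.17 W = 2200 s.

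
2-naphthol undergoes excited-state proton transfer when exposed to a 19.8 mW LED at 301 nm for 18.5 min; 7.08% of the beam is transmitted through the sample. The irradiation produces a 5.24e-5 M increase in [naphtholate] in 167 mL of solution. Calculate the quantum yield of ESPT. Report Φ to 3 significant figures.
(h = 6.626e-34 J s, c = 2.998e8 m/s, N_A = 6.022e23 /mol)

Product: (5.24e-5 M)(0.167 L) = 8.751e-6 mol.
Photon energy at 301 nm: hc/λ = (6.626e-34)(2.998e8)/(301e-9) = 6.600e-19 J.
Energy delivered: (19.8 mW)(1110 s) = 21.98 J.
Photons incident: 21.98 / 6.600e-19 = 3.330e19, i.e. 3.330e19/6.022e23 = 5.530e-5 mol.
Fraction absorbed: 1 − 7.08/100 = 0.9292.
Photons absorbed: 0.9292 × 5.530e-5 = 5.138e-5 mol.
Φ = 8.751e-6 mol / 5.138e-5 mol photons = 0.170.

Φ = 0.170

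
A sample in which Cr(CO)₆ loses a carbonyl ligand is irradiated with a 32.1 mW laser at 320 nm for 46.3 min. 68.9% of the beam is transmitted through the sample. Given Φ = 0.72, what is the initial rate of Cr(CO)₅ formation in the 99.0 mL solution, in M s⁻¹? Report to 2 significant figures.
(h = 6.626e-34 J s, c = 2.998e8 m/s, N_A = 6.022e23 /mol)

1.9e-7 M s⁻¹

Photon energy at 320 nm: hc/λ = (6.626e-34)(2.998e8)/(320e-9) = 6.208e-19 J.
Energy delivered: (32.1 mW)(2778 s) = 89.17 J.
Photons incident: 89.17 / 6.208e-19 = 1.436e20, i.e. 1.436e20/6.022e23 = 2.385e-4 mol.
Fraction absorbed: 1 − 68.9/100 = 0.3110.
Photons absorbed: 0.3110 × 2.385e-4 = 7.417e-5 mol.
Product formed: 0.72 × 7.417e-5 = 5.340e-5 mol.
Rate: 5.340e-5 mol / (2778 s × 0.099 L) = 1.9e-7 M s⁻¹.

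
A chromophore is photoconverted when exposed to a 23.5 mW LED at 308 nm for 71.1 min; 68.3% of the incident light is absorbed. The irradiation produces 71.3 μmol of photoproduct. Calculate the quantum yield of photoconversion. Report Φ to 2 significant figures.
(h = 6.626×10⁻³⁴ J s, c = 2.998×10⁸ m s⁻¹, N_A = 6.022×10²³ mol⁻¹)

Φ = 0.40

Product: 71.3 μmol = 7.13×10⁻⁵ mol.
Photon energy at 308 nm: hc/λ = (6.626×10⁻³⁴)(2.998×10⁸)/(308×10⁻⁹) = 6.450×10⁻¹⁹ J.
Energy delivered: (23.5 mW)(4266 s) = 100.3 J.
Photons incident: 100.3 / 6.450×10⁻¹⁹ = 1.555×10²⁰, i.e. 1.555×10²⁰/6.022×10²³ = 2.582×10⁻⁴ mol.
Photons absorbed: 0.683 × 2.582×10⁻⁴ = 1.764×10⁻⁴ mol.
Φ = 7.13×10⁻⁵ mol / 1.764×10⁻⁴ mol photons = 0.40.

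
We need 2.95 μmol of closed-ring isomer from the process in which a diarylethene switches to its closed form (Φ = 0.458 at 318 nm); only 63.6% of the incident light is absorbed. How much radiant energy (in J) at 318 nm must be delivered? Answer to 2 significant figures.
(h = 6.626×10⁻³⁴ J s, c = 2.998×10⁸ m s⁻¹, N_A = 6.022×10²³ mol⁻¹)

3.8 J

Product: 2.95 μmol = 2.95×10⁻⁶ mol.
Photons that must be absorbed: 2.95×10⁻⁶ / 0.458 = 6.441×10⁻⁶ mol.
Incident photons needed: 6.441×10⁻⁶ / 0.636 = 1.013×10⁻⁵ mol.
Photon energy: hc/λ = 6.247×10⁻¹⁹ J; per mole, 3.762×10⁵ J mol⁻¹.
Energy required: 1.013×10⁻⁵ × 3.762×10⁵ = 3.8 J.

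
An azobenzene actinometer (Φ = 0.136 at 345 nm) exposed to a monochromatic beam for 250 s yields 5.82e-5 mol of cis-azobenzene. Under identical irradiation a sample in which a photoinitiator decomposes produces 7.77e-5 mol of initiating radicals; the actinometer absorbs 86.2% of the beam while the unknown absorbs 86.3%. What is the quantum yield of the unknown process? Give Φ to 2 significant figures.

Photons absorbed by the actinometer: 5.82e-5 / 0.136 = 4.279e-4 mol.
Incident flux: 4.279e-4 / 0.862 = 4.964e-4 einstein.
Absorbed by unknown: 0.863 × 4.964e-4 = 4.284e-4 mol.
Φ(unknown) = 7.77e-5 / 4.284e-4 = 0.18.

Φ = 0.18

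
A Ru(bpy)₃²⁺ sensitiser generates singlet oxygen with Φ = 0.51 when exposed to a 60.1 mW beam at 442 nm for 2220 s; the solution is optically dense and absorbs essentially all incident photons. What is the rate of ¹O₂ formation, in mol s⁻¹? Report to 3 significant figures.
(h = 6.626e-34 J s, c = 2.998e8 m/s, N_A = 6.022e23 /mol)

1.13e-7 mol s⁻¹

Photon energy at 442 nm: hc/λ = (6.626e-34)(2.998e8)/(442e-9) = 4.494e-19 J.
Energy delivered: (60.1 mW)(2220 s) = 133.4 J.
Photons incident: 133.4 / 4.494e-19 = 2.968e20, i.e. 2.968e20/6.022e23 = 4.929e-4 mol.
Product formed: 0.51 × 4.929e-4 = 2.514e-4 mol.
Rate: 2.514e-4 / 2220 s = 1.13e-7 mol s⁻¹.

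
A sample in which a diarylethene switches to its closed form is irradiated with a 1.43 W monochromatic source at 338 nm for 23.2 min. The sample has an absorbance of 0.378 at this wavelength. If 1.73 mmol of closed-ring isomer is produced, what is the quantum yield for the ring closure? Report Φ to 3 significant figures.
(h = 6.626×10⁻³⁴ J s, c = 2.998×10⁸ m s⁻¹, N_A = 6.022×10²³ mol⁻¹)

Product: 1.73 mmol = 0.00173 mol.
Photon energy at 338 nm: hc/λ = (6.626×10⁻³⁴)(2.998×10⁸)/(338×10⁻⁹) = 5.877×10⁻¹⁹ J.
Energy delivered: (1.43 W)(1392 s) = 1991 J.
Photons incident: 1991 / 5.877×10⁻¹⁹ = 3.388×10²¹, i.e. 3.388×10²¹/6.022×10²³ = 0.005626 mol.
Fraction absorbed: 1 − 10^(−0.378) = 0.5812.
Photons absorbed: 0.5812 × 0.005626 = 0.003270 mol.
Φ = 0.00173 mol / 0.003270 mol photons = 0.529.

Φ = 0.529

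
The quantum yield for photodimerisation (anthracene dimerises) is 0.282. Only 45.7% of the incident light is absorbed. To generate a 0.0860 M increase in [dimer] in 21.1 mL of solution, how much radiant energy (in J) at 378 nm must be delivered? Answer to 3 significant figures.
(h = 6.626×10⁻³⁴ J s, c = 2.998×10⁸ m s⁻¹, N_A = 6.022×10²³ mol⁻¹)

Product: (0.0860 M)(0.0211 L) = 0.001815 mol.
Photons that must be absorbed: 0.001815 / 0.282 = 0.006436 mol.
Incident photons needed: 0.006436 / 0.457 = 0.01408 mol.
Photon energy: hc/λ = 5.255×10⁻¹⁹ J; per mole, 3.165×10⁵ J mol⁻¹.
Energy required: 0.01408 × 3.165×10⁵ = 4460 J.

4460 J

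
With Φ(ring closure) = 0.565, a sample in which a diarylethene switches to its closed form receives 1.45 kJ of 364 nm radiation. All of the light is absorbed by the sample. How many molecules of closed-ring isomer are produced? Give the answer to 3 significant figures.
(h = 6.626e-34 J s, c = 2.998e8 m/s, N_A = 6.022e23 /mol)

Photon energy at 364 nm: hc/λ = (6.626e-34)(2.998e8)/(364e-9) = 5.457e-19 J.
Incident energy: 1.45 kJ = 1450 J.
Photons incident: 1450 / 5.457e-19 = 2.657e21, i.e. 2.657e21/6.022e23 = 0.004412 mol.
Product: Φ × n_abs = 0.565 × 0.004412 = 0.002493 mol.
As a count: 0.002493 × 6.022e23 = 1.50e21.

1.50e21 molecules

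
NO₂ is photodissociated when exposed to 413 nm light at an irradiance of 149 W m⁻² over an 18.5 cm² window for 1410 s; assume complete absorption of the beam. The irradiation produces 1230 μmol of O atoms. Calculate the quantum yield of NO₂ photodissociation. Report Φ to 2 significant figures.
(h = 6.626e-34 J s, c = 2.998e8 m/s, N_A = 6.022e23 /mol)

Φ = 0.92

Product: 1230 μmol = 0.00123 mol.
Photon energy at 413 nm: hc/λ = (6.626e-34)(2.998e8)/(413e-9) = 4.810e-19 J.
Energy delivered: (149 W m⁻²)(18.5e-4 m²)(1410 s) = 388.7 J.
Photons incident: 388.7 / 4.810e-19 = 8.081e20, i.e. 8.081e20/6.022e23 = 0.001342 mol.
Φ = 0.00123 mol / 0.001342 mol photons = 0.92.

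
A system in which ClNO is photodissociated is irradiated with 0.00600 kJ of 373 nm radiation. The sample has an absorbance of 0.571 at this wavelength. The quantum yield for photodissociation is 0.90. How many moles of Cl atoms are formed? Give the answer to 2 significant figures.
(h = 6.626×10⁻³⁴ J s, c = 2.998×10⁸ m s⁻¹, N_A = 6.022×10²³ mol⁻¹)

1.2×10⁻⁵ mol

Photon energy at 373 nm: hc/λ = (6.626×10⁻³⁴)(2.998×10⁸)/(373×10⁻⁹) = 5.326×10⁻¹⁹ J.
Incident energy: 0.00600 kJ = 6.00 J.
Photons incident: 6.00 / 5.326×10⁻¹⁹ = 1.127×10¹⁹, i.e. 1.127×10¹⁹/6.022×10²³ = 1.871×10⁻⁵ mol.
Fraction absorbed: 1 − 10^(−0.571) = 0.7315.
Photons absorbed: 0.7315 × 1.871×10⁻⁵ = 1.369×10⁻⁵ mol.
Product: Φ × n_abs = 0.90 × 1.369×10⁻⁵ = 1.232×10⁻⁵ mol.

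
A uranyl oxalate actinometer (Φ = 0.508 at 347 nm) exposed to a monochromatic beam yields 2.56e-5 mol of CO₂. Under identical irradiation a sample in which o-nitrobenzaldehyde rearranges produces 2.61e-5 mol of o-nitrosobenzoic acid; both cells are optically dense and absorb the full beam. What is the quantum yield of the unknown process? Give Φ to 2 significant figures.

Photons absorbed by the actinometer: 2.56e-5 / 0.508 = 5.039e-5 mol.
Φ(unknown) = 2.61e-5 / 5.039e-5 = 0.52.

Φ = 0.52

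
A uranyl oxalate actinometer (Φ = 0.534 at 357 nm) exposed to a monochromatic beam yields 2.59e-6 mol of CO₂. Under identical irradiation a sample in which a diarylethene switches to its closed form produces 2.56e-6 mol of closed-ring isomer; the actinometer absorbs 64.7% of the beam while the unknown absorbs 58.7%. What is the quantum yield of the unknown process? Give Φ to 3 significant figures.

Photons absorbed by the actinometer: 2.59e-6 / 0.534 = 4.850e-6 mol.
Incident flux: 4.850e-6 / 0.647 = 7.496e-6 einstein.
Absorbed by unknown: 0.587 × 7.496e-6 = 4.400e-6 mol.
Φ(unknown) = 2.56e-6 / 4.400e-6 = 0.582.

Φ = 0.582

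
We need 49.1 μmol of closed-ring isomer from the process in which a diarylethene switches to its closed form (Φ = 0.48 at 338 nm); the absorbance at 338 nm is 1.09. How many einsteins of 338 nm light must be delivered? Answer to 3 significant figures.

Product: 49.1 μmol = 4.91×10⁻⁵ mol.
Photons that must be absorbed: 4.91×10⁻⁵ / 0.48 = 1.023×10⁻⁴ mol.
Fraction absorbed: 1 − 10^(−1.09) = 0.9187.
Incident photons needed: 1.023×10⁻⁴ / 0.9187 = 1.114×10⁻⁴ mol.

1.11×10⁻⁴ einstein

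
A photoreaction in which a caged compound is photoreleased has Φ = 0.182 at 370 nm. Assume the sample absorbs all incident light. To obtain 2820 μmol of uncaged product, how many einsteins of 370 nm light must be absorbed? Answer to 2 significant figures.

Product: 2820 μmol = 0.00282 mol.
Photons that must be absorbed: 0.00282 / 0.182 = 0.01549 mol.

0.015 einstein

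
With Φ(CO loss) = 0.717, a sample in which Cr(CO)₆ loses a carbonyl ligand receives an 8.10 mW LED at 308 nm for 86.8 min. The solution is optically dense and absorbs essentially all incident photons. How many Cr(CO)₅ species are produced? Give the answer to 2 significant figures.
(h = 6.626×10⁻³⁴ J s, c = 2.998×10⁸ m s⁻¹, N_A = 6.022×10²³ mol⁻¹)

Photon energy at 308 nm: hc/λ = (6.626×10⁻³⁴)(2.998×10⁸)/(308×10⁻⁹) = 6.450×10⁻¹⁹ J.
Energy delivered: (8.10 mW)(5208 s) = 42.18 J.
Photons incident: 42.18 / 6.450×10⁻¹⁹ = 6.540×10¹⁹, i.e. 6.540×10¹⁹/6.022×10²³ = 1.086×10⁻⁴ mol.
Product: Φ × n_abs = 0.717 × 1.086×10⁻⁴ = 7.787×10⁻⁵ mol.
As a count: 7.787×10⁻⁵ × 6.022×10²³ = 4.7×10¹⁹.

4.7×10¹⁹ species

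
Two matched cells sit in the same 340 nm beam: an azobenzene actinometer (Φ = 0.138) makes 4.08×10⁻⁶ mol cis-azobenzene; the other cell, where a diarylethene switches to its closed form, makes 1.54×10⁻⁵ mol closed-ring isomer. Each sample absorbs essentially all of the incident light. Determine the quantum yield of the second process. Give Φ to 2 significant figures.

Photons absorbed by the actinometer: 4.08×10⁻⁶ / 0.138 = 2.957×10⁻⁵ mol.
Φ(unknown) = 1.54×10⁻⁵ / 2.957×10⁻⁵ = 0.52.

Φ = 0.52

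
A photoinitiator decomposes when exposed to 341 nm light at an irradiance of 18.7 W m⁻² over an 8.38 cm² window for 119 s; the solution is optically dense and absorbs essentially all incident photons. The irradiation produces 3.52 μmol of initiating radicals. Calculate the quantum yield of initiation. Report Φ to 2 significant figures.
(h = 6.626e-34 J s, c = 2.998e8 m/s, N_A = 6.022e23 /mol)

Φ = 0.66

Product: 3.52 μmol = 3.52e-6 mol.
Photon energy at 341 nm: hc/λ = (6.626e-34)(2.998e8)/(341e-9) = 5.825e-19 J.
Energy delivered: (18.7 W m⁻²)(8.38e-4 m²)(119 s) = 1.865 J.
Photons incident: 1.865 / 5.825e-19 = 3.202e18, i.e. 3.202e18/6.022e23 = 5.317e-6 mol.
Φ = 3.52e-6 mol / 5.317e-6 mol photons = 0.66.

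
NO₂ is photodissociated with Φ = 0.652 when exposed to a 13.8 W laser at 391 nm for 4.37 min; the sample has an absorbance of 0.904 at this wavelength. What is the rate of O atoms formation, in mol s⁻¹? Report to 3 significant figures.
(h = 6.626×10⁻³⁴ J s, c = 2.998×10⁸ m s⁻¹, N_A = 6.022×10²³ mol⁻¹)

2.57×10⁻⁵ mol s⁻¹

Photon energy at 391 nm: hc/λ = (6.626×10⁻³⁴)(2.998×10⁸)/(391×10⁻⁹) = 5.080×10⁻¹⁹ J.
Energy delivered: (13.8 W)(262.2 s) = 3618 J.
Photons incident: 3618 / 5.080×10⁻¹⁹ = 7.122×10²¹, i.e. 7.122×10²¹/6.022×10²³ = 0.01183 mol.
Fraction absorbed: 1 − 10^(−0.904) = 0.8753.
Photons absorbed: 0.8753 × 0.01183 = 0.01035 mol.
Product formed: 0.652 × 0.01035 = 0.006748 mol.
Rate: 0.006748 / 262.2 s = 2.57×10⁻⁵ mol s⁻¹.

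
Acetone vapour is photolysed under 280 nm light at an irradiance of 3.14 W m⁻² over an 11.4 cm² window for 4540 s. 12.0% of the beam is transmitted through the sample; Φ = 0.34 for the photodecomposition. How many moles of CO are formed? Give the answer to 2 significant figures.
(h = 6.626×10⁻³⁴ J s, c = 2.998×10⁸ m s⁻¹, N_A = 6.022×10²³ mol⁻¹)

1.1×10⁻⁵ mol

Photon energy at 280 nm: hc/λ = (6.626×10⁻³⁴)(2.998×10⁸)/(280×10⁻⁹) = 7.095×10⁻¹⁹ J.
Energy delivered: (3.14 W m⁻²)(11.4×10⁻⁴ m²)(4540 s) = 16.25 J.
Photons incident: 16.25 / 7.095×10⁻¹⁹ = 2.290×10¹⁹, i.e. 2.290×10¹⁹/6.022×10²³ = 3.803×10⁻⁵ mol.
Fraction absorbed: 1 − 12.0/100 = 0.8800.
Photons absorbed: 0.8800 × 3.803×10⁻⁵ = 3.347×10⁻⁵ mol.
Product: Φ × n_abs = 0.34 × 3.347×10⁻⁵ = 1.138×10⁻⁵ mol.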